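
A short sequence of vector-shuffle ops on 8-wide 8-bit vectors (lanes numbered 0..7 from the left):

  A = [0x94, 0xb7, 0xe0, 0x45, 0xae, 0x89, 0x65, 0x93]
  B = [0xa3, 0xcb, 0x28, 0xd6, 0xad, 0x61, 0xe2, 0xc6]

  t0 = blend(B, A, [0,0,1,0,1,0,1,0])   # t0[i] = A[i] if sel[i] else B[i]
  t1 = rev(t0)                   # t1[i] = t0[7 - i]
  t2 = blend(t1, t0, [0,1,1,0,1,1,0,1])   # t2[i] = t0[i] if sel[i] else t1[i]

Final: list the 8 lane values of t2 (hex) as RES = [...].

  t0: a3 cb e0 d6 ae 61 65 c6
  t1: c6 65 61 ae d6 e0 cb a3
  t2: c6 cb e0 ae ae 61 cb c6

RES = [ 0xc6  0xcb  0xe0  0xae  0xae  0x61  0xcb  0xc6 ]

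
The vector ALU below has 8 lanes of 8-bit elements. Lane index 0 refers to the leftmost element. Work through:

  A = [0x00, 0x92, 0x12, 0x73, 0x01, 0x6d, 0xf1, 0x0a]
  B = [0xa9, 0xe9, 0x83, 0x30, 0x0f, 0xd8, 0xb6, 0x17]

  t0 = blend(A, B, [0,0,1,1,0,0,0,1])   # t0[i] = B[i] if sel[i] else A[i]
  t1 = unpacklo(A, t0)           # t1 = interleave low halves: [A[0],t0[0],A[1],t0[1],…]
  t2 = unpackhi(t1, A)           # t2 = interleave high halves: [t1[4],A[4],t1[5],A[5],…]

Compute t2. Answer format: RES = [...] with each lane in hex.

RES = [ 0x12  0x01  0x83  0x6d  0x73  0xf1  0x30  0x0a ]

t0 = [0x00, 0x92, 0x83, 0x30, 0x01, 0x6d, 0xf1, 0x17]
t1 = [0x00, 0x00, 0x92, 0x92, 0x12, 0x83, 0x73, 0x30]
t2 = [0x12, 0x01, 0x83, 0x6d, 0x73, 0xf1, 0x30, 0x0a]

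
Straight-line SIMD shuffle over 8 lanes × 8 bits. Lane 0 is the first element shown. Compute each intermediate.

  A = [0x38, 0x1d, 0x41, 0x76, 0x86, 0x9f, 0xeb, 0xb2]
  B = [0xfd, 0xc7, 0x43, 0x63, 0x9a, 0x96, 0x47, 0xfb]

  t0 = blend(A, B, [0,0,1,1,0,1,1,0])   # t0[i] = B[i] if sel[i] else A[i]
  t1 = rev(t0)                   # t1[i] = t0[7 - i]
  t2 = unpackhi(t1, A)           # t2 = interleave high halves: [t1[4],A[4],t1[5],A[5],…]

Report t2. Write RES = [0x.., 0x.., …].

t0 = [0x38, 0x1d, 0x43, 0x63, 0x86, 0x96, 0x47, 0xb2]
t1 = [0xb2, 0x47, 0x96, 0x86, 0x63, 0x43, 0x1d, 0x38]
t2 = [0x63, 0x86, 0x43, 0x9f, 0x1d, 0xeb, 0x38, 0xb2]

RES = [0x63, 0x86, 0x43, 0x9f, 0x1d, 0xeb, 0x38, 0xb2]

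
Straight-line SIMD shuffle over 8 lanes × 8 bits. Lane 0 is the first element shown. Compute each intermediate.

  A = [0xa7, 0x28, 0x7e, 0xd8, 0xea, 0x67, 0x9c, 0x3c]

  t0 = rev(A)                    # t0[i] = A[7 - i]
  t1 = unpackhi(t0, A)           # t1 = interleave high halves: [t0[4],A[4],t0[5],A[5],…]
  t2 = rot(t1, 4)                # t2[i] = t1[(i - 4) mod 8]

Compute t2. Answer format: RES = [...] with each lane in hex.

RES = [0x28, 0x9c, 0xa7, 0x3c, 0xd8, 0xea, 0x7e, 0x67]

t0 = [0x3c, 0x9c, 0x67, 0xea, 0xd8, 0x7e, 0x28, 0xa7]
t1 = [0xd8, 0xea, 0x7e, 0x67, 0x28, 0x9c, 0xa7, 0x3c]
t2 = [0x28, 0x9c, 0xa7, 0x3c, 0xd8, 0xea, 0x7e, 0x67]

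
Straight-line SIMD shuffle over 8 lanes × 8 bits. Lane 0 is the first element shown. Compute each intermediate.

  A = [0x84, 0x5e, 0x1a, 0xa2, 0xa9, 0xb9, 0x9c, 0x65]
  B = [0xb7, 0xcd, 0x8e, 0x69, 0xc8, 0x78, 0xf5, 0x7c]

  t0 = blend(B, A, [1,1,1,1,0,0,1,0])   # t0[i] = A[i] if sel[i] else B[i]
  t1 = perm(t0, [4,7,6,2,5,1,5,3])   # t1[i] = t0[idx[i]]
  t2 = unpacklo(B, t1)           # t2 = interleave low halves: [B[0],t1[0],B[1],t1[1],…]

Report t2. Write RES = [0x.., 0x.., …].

RES = [ 0xb7  0xc8  0xcd  0x7c  0x8e  0x9c  0x69  0x1a ]

t0 = [0x84, 0x5e, 0x1a, 0xa2, 0xc8, 0x78, 0x9c, 0x7c]
t1 = [0xc8, 0x7c, 0x9c, 0x1a, 0x78, 0x5e, 0x78, 0xa2]
t2 = [0xb7, 0xc8, 0xcd, 0x7c, 0x8e, 0x9c, 0x69, 0x1a]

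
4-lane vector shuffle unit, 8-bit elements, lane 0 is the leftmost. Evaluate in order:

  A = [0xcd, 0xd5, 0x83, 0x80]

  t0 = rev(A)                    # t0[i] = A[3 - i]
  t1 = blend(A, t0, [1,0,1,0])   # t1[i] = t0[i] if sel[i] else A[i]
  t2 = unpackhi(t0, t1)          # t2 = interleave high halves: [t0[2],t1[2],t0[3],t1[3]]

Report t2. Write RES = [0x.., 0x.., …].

t0 = [0x80, 0x83, 0xd5, 0xcd]
t1 = [0x80, 0xd5, 0xd5, 0x80]
t2 = [0xd5, 0xd5, 0xcd, 0x80]

RES = [ 0xd5  0xd5  0xcd  0x80 ]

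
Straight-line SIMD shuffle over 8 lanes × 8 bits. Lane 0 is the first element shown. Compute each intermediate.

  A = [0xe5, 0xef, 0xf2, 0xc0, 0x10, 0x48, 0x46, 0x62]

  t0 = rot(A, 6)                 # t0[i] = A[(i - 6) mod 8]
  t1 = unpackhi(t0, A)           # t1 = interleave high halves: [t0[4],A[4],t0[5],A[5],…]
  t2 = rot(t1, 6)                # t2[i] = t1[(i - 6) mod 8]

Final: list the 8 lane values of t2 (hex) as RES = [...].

  t0: f2 c0 10 48 46 62 e5 ef
  t1: 46 10 62 48 e5 46 ef 62
  t2: 62 48 e5 46 ef 62 46 10

RES = [0x62, 0x48, 0xe5, 0x46, 0xef, 0x62, 0x46, 0x10]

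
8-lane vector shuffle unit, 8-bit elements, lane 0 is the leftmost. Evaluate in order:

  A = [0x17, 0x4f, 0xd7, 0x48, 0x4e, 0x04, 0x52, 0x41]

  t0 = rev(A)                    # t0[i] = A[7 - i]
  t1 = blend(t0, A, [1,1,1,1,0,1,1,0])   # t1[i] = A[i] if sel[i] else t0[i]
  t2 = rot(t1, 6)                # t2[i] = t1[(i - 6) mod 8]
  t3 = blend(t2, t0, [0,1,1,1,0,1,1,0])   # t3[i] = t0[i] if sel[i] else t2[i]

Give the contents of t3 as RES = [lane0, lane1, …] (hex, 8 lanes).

RES = [0xd7, 0x52, 0x04, 0x4e, 0x52, 0xd7, 0x4f, 0x4f]

t0 = [0x41, 0x52, 0x04, 0x4e, 0x48, 0xd7, 0x4f, 0x17]
t1 = [0x17, 0x4f, 0xd7, 0x48, 0x48, 0x04, 0x52, 0x17]
t2 = [0xd7, 0x48, 0x48, 0x04, 0x52, 0x17, 0x17, 0x4f]
t3 = [0xd7, 0x52, 0x04, 0x4e, 0x52, 0xd7, 0x4f, 0x4f]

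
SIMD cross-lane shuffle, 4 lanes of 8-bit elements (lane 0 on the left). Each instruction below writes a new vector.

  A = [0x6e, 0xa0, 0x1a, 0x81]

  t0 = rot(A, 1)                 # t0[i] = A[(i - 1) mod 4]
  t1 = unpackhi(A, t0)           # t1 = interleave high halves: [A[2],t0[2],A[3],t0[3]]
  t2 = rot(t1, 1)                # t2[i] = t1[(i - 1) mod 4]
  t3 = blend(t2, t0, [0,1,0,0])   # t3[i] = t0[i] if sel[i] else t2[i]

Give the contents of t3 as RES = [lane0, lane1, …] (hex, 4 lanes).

RES = [0x1a, 0x6e, 0xa0, 0x81]

t0 = [0x81, 0x6e, 0xa0, 0x1a]
t1 = [0x1a, 0xa0, 0x81, 0x1a]
t2 = [0x1a, 0x1a, 0xa0, 0x81]
t3 = [0x1a, 0x6e, 0xa0, 0x81]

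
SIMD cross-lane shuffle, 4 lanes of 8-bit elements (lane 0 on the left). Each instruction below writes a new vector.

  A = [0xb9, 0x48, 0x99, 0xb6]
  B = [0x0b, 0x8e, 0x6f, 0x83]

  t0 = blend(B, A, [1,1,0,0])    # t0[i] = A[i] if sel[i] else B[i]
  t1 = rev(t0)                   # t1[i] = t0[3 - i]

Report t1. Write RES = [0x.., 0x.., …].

t0 = [0xb9, 0x48, 0x6f, 0x83]
t1 = [0x83, 0x6f, 0x48, 0xb9]

RES = [ 0x83  0x6f  0x48  0xb9 ]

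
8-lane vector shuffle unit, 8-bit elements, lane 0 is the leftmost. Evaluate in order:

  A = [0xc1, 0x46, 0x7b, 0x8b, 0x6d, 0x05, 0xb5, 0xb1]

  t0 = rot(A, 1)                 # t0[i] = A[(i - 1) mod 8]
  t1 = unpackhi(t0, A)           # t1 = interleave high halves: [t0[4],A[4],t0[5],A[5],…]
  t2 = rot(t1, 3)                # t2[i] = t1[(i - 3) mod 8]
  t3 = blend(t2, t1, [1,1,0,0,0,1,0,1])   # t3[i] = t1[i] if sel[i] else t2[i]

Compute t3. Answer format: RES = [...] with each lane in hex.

  t0: b1 c1 46 7b 8b 6d 05 b5
  t1: 8b 6d 6d 05 05 b5 b5 b1
  t2: b5 b5 b1 8b 6d 6d 05 05
  t3: 8b 6d b1 8b 6d b5 05 b1

RES = [ 0x8b  0x6d  0xb1  0x8b  0x6d  0xb5  0x05  0xb1 ]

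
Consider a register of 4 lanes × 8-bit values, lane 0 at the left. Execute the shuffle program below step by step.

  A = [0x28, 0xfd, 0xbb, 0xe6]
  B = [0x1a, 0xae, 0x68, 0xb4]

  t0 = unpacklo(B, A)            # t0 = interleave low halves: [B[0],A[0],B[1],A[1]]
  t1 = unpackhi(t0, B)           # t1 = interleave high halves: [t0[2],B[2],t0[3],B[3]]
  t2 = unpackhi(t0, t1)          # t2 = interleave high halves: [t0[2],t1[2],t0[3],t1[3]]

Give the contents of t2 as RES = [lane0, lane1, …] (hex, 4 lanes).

t0 = [0x1a, 0x28, 0xae, 0xfd]
t1 = [0xae, 0x68, 0xfd, 0xb4]
t2 = [0xae, 0xfd, 0xfd, 0xb4]

RES = [0xae, 0xfd, 0xfd, 0xb4]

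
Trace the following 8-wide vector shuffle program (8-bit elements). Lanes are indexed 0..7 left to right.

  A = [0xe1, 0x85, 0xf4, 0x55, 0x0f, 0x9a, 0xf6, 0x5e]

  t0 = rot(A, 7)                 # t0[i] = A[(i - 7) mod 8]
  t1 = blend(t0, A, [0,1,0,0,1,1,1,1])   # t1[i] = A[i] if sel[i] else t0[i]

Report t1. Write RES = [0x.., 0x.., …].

RES = [0x85, 0x85, 0x55, 0x0f, 0x0f, 0x9a, 0xf6, 0x5e]

  t0: 85 f4 55 0f 9a f6 5e e1
  t1: 85 85 55 0f 0f 9a f6 5e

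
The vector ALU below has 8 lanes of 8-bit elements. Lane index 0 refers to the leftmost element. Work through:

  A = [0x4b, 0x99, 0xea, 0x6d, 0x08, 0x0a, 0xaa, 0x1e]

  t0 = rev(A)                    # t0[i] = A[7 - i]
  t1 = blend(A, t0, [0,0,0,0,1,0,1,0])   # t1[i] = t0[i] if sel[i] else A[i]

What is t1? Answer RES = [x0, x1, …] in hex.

RES = [0x4b, 0x99, 0xea, 0x6d, 0x6d, 0x0a, 0x99, 0x1e]

t0 = [0x1e, 0xaa, 0x0a, 0x08, 0x6d, 0xea, 0x99, 0x4b]
t1 = [0x4b, 0x99, 0xea, 0x6d, 0x6d, 0x0a, 0x99, 0x1e]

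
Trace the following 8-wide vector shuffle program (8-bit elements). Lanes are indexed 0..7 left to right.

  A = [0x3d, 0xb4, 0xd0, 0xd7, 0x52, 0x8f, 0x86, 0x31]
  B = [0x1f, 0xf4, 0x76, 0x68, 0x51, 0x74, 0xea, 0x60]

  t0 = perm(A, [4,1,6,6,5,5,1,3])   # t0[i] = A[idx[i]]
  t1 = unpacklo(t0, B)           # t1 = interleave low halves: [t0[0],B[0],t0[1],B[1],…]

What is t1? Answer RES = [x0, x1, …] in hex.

→ t0 |52|b4|86|86|8f|8f|b4|d7|
→ t1 |52|1f|b4|f4|86|76|86|68|

RES = [0x52, 0x1f, 0xb4, 0xf4, 0x86, 0x76, 0x86, 0x68]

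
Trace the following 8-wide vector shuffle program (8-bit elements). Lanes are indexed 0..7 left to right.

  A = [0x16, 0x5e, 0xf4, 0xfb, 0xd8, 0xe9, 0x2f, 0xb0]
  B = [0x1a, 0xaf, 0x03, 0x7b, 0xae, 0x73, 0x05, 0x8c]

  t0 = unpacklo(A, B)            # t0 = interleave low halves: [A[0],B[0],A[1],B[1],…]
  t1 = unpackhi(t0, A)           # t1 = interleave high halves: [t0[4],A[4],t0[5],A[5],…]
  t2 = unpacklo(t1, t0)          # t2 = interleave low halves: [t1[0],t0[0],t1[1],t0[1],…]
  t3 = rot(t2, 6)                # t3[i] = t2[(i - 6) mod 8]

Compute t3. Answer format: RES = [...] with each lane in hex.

RES = [0xd8, 0x1a, 0x03, 0x5e, 0xe9, 0xaf, 0xf4, 0x16]

  t0: 16 1a 5e af f4 03 fb 7b
  t1: f4 d8 03 e9 fb 2f 7b b0
  t2: f4 16 d8 1a 03 5e e9 af
  t3: d8 1a 03 5e e9 af f4 16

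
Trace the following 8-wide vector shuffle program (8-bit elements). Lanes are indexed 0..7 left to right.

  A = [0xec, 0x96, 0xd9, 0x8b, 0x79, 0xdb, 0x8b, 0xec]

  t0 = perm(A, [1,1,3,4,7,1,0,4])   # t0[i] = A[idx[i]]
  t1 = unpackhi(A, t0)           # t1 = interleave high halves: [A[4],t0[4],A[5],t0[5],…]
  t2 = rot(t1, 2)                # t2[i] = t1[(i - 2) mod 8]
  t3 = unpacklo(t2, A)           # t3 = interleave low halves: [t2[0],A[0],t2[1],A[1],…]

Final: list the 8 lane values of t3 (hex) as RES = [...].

RES = [ 0xec  0xec  0x79  0x96  0x79  0xd9  0xec  0x8b ]

→ t0 |96|96|8b|79|ec|96|ec|79|
→ t1 |79|ec|db|96|8b|ec|ec|79|
→ t2 |ec|79|79|ec|db|96|8b|ec|
→ t3 |ec|ec|79|96|79|d9|ec|8b|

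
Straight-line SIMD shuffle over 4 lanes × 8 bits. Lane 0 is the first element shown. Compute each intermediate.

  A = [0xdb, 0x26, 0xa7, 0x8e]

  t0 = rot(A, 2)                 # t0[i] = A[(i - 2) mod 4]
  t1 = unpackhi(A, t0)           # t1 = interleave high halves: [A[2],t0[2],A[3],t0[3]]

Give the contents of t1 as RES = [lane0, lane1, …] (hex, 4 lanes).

t0 = [0xa7, 0x8e, 0xdb, 0x26]
t1 = [0xa7, 0xdb, 0x8e, 0x26]

RES = [ 0xa7  0xdb  0x8e  0x26 ]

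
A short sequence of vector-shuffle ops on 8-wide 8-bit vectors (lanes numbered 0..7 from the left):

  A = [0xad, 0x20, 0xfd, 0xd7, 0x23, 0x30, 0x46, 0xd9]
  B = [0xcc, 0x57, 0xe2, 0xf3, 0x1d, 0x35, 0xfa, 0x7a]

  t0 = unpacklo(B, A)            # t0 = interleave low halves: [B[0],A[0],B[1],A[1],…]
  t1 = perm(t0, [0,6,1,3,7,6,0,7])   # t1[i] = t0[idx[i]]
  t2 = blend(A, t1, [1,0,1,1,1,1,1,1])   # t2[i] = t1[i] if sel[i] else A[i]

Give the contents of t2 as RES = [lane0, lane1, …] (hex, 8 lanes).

RES = [ 0xcc  0x20  0xad  0x20  0xd7  0xf3  0xcc  0xd7 ]

t0 = [0xcc, 0xad, 0x57, 0x20, 0xe2, 0xfd, 0xf3, 0xd7]
t1 = [0xcc, 0xf3, 0xad, 0x20, 0xd7, 0xf3, 0xcc, 0xd7]
t2 = [0xcc, 0x20, 0xad, 0x20, 0xd7, 0xf3, 0xcc, 0xd7]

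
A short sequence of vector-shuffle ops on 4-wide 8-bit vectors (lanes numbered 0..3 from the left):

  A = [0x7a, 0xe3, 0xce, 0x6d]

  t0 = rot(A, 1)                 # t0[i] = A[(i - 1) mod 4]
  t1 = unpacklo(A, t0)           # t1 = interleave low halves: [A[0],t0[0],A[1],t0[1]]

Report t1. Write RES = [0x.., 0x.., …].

RES = [0x7a, 0x6d, 0xe3, 0x7a]

t0 = [0x6d, 0x7a, 0xe3, 0xce]
t1 = [0x7a, 0x6d, 0xe3, 0x7a]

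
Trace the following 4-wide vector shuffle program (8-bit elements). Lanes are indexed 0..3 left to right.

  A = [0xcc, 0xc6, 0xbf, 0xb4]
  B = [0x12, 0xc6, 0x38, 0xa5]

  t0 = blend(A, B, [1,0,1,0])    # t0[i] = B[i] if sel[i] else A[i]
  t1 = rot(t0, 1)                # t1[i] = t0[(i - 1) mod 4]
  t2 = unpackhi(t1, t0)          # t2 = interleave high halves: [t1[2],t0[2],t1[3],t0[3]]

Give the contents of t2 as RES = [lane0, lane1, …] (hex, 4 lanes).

RES = [ 0xc6  0x38  0x38  0xb4 ]

t0 = [0x12, 0xc6, 0x38, 0xb4]
t1 = [0xb4, 0x12, 0xc6, 0x38]
t2 = [0xc6, 0x38, 0x38, 0xb4]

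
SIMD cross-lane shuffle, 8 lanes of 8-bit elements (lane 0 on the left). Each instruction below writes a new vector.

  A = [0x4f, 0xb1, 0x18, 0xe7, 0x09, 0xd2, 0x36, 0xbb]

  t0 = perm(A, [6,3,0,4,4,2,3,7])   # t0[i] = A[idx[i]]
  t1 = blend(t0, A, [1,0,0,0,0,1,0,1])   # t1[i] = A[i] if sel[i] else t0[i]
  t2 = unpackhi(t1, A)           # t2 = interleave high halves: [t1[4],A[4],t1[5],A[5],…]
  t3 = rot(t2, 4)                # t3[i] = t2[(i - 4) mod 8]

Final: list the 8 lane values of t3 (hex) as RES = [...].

  t0: 36 e7 4f 09 09 18 e7 bb
  t1: 4f e7 4f 09 09 d2 e7 bb
  t2: 09 09 d2 d2 e7 36 bb bb
  t3: e7 36 bb bb 09 09 d2 d2

RES = [0xe7, 0x36, 0xbb, 0xbb, 0x09, 0x09, 0xd2, 0xd2]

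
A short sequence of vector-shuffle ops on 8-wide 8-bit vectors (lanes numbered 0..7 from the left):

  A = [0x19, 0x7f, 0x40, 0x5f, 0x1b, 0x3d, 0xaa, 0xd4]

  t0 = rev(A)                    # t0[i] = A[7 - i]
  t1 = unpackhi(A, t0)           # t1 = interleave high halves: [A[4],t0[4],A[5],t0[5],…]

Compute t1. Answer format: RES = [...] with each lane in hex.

→ t0 |d4|aa|3d|1b|5f|40|7f|19|
→ t1 |1b|5f|3d|40|aa|7f|d4|19|

RES = [ 0x1b  0x5f  0x3d  0x40  0xaa  0x7f  0xd4  0x19 ]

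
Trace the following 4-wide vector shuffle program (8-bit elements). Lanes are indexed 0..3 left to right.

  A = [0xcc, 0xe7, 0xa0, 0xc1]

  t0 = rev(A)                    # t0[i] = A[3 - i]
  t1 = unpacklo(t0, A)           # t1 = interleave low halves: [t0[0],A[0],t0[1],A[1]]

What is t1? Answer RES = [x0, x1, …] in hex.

RES = [0xc1, 0xcc, 0xa0, 0xe7]

→ t0 |c1|a0|e7|cc|
→ t1 |c1|cc|a0|e7|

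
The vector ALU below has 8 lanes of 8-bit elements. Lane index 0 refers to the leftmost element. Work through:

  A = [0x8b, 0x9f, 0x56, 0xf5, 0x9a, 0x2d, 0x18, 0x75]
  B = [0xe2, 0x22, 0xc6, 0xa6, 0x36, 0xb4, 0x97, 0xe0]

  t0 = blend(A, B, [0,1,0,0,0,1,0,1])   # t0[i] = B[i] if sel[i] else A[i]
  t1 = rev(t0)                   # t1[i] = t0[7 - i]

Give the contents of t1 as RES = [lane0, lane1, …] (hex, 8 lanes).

t0 = [0x8b, 0x22, 0x56, 0xf5, 0x9a, 0xb4, 0x18, 0xe0]
t1 = [0xe0, 0x18, 0xb4, 0x9a, 0xf5, 0x56, 0x22, 0x8b]

RES = [ 0xe0  0x18  0xb4  0x9a  0xf5  0x56  0x22  0x8b ]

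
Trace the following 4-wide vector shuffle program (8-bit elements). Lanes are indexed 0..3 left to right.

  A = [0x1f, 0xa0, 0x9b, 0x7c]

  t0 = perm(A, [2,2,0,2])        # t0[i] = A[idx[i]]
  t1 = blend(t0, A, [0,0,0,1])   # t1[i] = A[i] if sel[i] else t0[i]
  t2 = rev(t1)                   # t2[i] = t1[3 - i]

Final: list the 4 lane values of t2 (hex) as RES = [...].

  t0: 9b 9b 1f 9b
  t1: 9b 9b 1f 7c
  t2: 7c 1f 9b 9b

RES = [ 0x7c  0x1f  0x9b  0x9b ]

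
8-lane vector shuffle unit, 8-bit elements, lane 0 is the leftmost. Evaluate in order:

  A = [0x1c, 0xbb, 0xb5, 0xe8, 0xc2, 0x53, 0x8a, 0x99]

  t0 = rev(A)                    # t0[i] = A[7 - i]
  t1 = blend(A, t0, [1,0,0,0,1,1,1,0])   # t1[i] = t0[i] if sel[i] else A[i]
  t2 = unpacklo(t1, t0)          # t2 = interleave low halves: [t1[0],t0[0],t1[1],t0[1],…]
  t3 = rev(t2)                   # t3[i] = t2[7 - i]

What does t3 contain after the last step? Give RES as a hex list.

  t0: 99 8a 53 c2 e8 b5 bb 1c
  t1: 99 bb b5 e8 e8 b5 bb 99
  t2: 99 99 bb 8a b5 53 e8 c2
  t3: c2 e8 53 b5 8a bb 99 99

RES = [0xc2, 0xe8, 0x53, 0xb5, 0x8a, 0xbb, 0x99, 0x99]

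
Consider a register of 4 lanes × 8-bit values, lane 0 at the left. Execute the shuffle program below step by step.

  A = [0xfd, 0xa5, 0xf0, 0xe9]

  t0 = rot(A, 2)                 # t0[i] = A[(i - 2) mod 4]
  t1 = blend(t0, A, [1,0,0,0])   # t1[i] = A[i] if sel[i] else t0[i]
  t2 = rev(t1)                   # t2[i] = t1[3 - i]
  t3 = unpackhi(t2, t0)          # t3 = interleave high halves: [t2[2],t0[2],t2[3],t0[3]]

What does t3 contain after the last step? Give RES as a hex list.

→ t0 |f0|e9|fd|a5|
→ t1 |fd|e9|fd|a5|
→ t2 |a5|fd|e9|fd|
→ t3 |e9|fd|fd|a5|

RES = [ 0xe9  0xfd  0xfd  0xa5 ]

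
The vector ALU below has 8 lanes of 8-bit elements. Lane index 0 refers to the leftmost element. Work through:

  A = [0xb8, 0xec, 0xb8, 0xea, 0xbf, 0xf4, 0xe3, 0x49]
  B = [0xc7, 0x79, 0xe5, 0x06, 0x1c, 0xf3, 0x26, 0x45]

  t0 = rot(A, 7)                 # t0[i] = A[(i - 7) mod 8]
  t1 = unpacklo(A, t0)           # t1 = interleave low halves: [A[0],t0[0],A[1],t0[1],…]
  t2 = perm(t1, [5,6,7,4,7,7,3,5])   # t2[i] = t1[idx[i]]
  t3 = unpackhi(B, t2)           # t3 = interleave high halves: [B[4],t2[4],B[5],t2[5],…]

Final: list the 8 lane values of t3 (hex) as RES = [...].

t0 = [0xec, 0xb8, 0xea, 0xbf, 0xf4, 0xe3, 0x49, 0xb8]
t1 = [0xb8, 0xec, 0xec, 0xb8, 0xb8, 0xea, 0xea, 0xbf]
t2 = [0xea, 0xea, 0xbf, 0xb8, 0xbf, 0xbf, 0xb8, 0xea]
t3 = [0x1c, 0xbf, 0xf3, 0xbf, 0x26, 0xb8, 0x45, 0xea]

RES = [0x1c, 0xbf, 0xf3, 0xbf, 0x26, 0xb8, 0x45, 0xea]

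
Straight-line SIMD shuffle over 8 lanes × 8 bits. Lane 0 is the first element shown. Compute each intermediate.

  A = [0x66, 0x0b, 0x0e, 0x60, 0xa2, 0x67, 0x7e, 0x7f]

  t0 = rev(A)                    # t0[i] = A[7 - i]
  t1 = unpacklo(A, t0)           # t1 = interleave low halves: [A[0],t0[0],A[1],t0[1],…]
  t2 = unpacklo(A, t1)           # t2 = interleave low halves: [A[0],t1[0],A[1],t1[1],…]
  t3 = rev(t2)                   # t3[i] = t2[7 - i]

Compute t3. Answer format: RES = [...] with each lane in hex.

RES = [ 0x7e  0x60  0x0b  0x0e  0x7f  0x0b  0x66  0x66 ]

  t0: 7f 7e 67 a2 60 0e 0b 66
  t1: 66 7f 0b 7e 0e 67 60 a2
  t2: 66 66 0b 7f 0e 0b 60 7e
  t3: 7e 60 0b 0e 7f 0b 66 66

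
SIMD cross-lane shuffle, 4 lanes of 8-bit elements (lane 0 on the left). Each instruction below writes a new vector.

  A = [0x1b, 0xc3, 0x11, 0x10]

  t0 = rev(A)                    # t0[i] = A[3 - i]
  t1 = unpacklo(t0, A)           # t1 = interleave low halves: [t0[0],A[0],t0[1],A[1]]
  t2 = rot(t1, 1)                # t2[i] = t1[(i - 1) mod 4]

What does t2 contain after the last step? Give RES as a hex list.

RES = [0xc3, 0x10, 0x1b, 0x11]

  t0: 10 11 c3 1b
  t1: 10 1b 11 c3
  t2: c3 10 1b 11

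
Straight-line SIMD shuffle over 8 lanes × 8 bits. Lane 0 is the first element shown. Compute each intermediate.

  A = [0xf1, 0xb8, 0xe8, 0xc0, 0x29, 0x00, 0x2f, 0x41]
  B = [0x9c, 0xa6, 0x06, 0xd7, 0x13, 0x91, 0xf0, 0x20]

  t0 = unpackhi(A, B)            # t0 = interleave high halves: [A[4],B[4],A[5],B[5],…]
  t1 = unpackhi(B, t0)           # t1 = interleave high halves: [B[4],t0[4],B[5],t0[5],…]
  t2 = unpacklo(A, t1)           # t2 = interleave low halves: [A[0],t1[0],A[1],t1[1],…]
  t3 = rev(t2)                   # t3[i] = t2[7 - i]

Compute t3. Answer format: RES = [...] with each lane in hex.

RES = [ 0xf0  0xc0  0x91  0xe8  0x2f  0xb8  0x13  0xf1 ]

t0 = [0x29, 0x13, 0x00, 0x91, 0x2f, 0xf0, 0x41, 0x20]
t1 = [0x13, 0x2f, 0x91, 0xf0, 0xf0, 0x41, 0x20, 0x20]
t2 = [0xf1, 0x13, 0xb8, 0x2f, 0xe8, 0x91, 0xc0, 0xf0]
t3 = [0xf0, 0xc0, 0x91, 0xe8, 0x2f, 0xb8, 0x13, 0xf1]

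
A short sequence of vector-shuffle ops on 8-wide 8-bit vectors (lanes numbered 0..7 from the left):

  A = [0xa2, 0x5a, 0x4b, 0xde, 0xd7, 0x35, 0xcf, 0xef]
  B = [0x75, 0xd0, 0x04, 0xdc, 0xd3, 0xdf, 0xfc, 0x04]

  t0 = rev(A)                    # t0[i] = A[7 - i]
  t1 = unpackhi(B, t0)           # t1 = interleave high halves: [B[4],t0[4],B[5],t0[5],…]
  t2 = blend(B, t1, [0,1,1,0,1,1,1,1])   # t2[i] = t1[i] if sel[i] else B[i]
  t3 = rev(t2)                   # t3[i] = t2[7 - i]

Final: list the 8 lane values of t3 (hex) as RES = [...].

t0 = [0xef, 0xcf, 0x35, 0xd7, 0xde, 0x4b, 0x5a, 0xa2]
t1 = [0xd3, 0xde, 0xdf, 0x4b, 0xfc, 0x5a, 0x04, 0xa2]
t2 = [0x75, 0xde, 0xdf, 0xdc, 0xfc, 0x5a, 0x04, 0xa2]
t3 = [0xa2, 0x04, 0x5a, 0xfc, 0xdc, 0xdf, 0xde, 0x75]

RES = [0xa2, 0x04, 0x5a, 0xfc, 0xdc, 0xdf, 0xde, 0x75]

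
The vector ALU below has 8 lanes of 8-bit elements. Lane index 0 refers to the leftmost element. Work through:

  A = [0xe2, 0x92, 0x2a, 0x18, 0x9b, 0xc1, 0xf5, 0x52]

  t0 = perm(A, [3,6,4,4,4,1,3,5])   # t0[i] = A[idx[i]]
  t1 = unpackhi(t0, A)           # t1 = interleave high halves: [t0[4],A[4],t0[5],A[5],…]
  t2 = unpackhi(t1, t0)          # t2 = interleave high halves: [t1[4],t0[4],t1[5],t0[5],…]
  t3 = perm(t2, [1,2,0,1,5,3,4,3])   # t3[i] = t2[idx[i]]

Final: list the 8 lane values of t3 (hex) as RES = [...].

RES = [ 0x9b  0xf5  0x18  0x9b  0x18  0x92  0xc1  0x92 ]

t0 = [0x18, 0xf5, 0x9b, 0x9b, 0x9b, 0x92, 0x18, 0xc1]
t1 = [0x9b, 0x9b, 0x92, 0xc1, 0x18, 0xf5, 0xc1, 0x52]
t2 = [0x18, 0x9b, 0xf5, 0x92, 0xc1, 0x18, 0x52, 0xc1]
t3 = [0x9b, 0xf5, 0x18, 0x9b, 0x18, 0x92, 0xc1, 0x92]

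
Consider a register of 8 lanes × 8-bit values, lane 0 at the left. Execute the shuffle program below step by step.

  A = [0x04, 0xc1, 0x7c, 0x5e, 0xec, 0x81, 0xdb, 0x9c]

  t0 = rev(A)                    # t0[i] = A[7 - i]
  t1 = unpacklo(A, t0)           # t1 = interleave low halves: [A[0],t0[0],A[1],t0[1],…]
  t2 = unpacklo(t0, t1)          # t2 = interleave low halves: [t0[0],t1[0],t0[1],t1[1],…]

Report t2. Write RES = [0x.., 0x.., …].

t0 = [0x9c, 0xdb, 0x81, 0xec, 0x5e, 0x7c, 0xc1, 0x04]
t1 = [0x04, 0x9c, 0xc1, 0xdb, 0x7c, 0x81, 0x5e, 0xec]
t2 = [0x9c, 0x04, 0xdb, 0x9c, 0x81, 0xc1, 0xec, 0xdb]

RES = [0x9c, 0x04, 0xdb, 0x9c, 0x81, 0xc1, 0xec, 0xdb]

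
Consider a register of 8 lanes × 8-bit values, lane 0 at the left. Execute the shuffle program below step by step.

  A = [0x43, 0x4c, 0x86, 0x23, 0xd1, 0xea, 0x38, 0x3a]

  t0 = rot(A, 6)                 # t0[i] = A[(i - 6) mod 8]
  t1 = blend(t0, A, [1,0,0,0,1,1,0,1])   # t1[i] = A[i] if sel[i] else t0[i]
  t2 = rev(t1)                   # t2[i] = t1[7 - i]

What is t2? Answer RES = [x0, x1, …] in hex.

RES = [0x3a, 0x43, 0xea, 0xd1, 0xea, 0xd1, 0x23, 0x43]

→ t0 |86|23|d1|ea|38|3a|43|4c|
→ t1 |43|23|d1|ea|d1|ea|43|3a|
→ t2 |3a|43|ea|d1|ea|d1|23|43|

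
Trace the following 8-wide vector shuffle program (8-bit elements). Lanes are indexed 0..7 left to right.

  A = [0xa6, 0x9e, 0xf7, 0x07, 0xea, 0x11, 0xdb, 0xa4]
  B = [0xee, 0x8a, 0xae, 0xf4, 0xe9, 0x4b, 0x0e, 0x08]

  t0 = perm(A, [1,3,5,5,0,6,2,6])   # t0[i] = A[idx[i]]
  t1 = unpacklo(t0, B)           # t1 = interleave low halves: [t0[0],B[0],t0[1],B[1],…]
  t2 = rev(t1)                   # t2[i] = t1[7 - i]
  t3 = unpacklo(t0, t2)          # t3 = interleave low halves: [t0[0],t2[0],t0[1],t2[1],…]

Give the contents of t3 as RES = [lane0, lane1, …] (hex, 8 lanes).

→ t0 |9e|07|11|11|a6|db|f7|db|
→ t1 |9e|ee|07|8a|11|ae|11|f4|
→ t2 |f4|11|ae|11|8a|07|ee|9e|
→ t3 |9e|f4|07|11|11|ae|11|11|

RES = [ 0x9e  0xf4  0x07  0x11  0x11  0xae  0x11  0x11 ]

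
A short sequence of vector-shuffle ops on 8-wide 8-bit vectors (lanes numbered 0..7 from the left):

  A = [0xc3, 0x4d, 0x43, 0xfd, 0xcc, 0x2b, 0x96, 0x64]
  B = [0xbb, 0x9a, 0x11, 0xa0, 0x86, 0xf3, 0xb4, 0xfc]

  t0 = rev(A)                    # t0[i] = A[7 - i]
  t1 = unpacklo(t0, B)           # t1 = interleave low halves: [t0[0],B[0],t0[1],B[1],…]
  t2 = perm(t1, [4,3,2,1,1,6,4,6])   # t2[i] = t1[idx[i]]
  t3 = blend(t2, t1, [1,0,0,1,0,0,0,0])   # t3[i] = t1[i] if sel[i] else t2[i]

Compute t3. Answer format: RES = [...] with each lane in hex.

RES = [ 0x64  0x9a  0x96  0x9a  0xbb  0xcc  0x2b  0xcc ]

t0 = [0x64, 0x96, 0x2b, 0xcc, 0xfd, 0x43, 0x4d, 0xc3]
t1 = [0x64, 0xbb, 0x96, 0x9a, 0x2b, 0x11, 0xcc, 0xa0]
t2 = [0x2b, 0x9a, 0x96, 0xbb, 0xbb, 0xcc, 0x2b, 0xcc]
t3 = [0x64, 0x9a, 0x96, 0x9a, 0xbb, 0xcc, 0x2b, 0xcc]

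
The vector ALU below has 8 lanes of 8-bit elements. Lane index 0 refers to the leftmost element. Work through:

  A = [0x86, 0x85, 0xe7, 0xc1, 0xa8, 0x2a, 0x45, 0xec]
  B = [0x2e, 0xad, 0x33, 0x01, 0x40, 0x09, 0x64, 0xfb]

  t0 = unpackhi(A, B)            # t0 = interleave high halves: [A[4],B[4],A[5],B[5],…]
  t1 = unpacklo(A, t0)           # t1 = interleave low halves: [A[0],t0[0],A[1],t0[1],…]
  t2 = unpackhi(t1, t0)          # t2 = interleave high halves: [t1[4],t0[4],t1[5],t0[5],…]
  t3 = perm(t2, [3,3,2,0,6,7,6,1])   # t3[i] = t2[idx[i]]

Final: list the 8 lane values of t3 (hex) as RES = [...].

RES = [0x64, 0x64, 0x2a, 0xe7, 0x09, 0xfb, 0x09, 0x45]

t0 = [0xa8, 0x40, 0x2a, 0x09, 0x45, 0x64, 0xec, 0xfb]
t1 = [0x86, 0xa8, 0x85, 0x40, 0xe7, 0x2a, 0xc1, 0x09]
t2 = [0xe7, 0x45, 0x2a, 0x64, 0xc1, 0xec, 0x09, 0xfb]
t3 = [0x64, 0x64, 0x2a, 0xe7, 0x09, 0xfb, 0x09, 0x45]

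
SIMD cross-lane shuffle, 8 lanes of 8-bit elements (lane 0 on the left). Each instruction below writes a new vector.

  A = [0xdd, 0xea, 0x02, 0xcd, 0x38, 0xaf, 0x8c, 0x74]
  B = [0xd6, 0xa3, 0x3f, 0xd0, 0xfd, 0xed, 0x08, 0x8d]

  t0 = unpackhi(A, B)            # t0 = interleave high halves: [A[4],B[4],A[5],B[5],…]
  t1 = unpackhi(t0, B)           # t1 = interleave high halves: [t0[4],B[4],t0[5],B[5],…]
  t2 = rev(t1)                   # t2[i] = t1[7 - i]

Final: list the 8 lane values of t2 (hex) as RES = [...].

RES = [0x8d, 0x8d, 0x08, 0x74, 0xed, 0x08, 0xfd, 0x8c]

  t0: 38 fd af ed 8c 08 74 8d
  t1: 8c fd 08 ed 74 08 8d 8d
  t2: 8d 8d 08 74 ed 08 fd 8c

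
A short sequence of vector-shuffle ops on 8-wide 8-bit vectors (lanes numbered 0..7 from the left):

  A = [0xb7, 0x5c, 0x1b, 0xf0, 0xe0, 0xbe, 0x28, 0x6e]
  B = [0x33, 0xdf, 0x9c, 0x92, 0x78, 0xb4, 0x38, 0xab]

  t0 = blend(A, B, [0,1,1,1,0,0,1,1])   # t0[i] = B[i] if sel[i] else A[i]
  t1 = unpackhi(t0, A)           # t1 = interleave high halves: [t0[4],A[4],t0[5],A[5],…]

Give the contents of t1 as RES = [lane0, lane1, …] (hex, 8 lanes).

→ t0 |b7|df|9c|92|e0|be|38|ab|
→ t1 |e0|e0|be|be|38|28|ab|6e|

RES = [0xe0, 0xe0, 0xbe, 0xbe, 0x38, 0x28, 0xab, 0x6e]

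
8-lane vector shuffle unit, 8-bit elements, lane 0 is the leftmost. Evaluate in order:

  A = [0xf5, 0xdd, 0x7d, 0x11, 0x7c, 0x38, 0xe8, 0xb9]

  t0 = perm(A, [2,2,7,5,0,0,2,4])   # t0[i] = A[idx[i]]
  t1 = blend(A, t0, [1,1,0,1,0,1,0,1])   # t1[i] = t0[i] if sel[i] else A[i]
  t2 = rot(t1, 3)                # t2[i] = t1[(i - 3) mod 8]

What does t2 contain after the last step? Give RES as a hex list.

→ t0 |7d|7d|b9|38|f5|f5|7d|7c|
→ t1 |7d|7d|7d|38|7c|f5|e8|7c|
→ t2 |f5|e8|7c|7d|7d|7d|38|7c|

RES = [0xf5, 0xe8, 0x7c, 0x7d, 0x7d, 0x7d, 0x38, 0x7c]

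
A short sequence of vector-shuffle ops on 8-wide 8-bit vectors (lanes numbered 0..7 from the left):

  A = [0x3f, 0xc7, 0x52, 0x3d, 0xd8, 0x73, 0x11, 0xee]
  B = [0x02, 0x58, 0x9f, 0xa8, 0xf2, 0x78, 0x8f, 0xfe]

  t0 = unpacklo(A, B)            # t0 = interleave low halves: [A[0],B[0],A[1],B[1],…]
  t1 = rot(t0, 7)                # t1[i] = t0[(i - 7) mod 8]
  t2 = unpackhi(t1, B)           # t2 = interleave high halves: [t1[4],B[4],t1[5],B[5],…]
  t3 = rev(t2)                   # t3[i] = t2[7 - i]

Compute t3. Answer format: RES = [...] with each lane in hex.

RES = [ 0xfe  0x3f  0x8f  0xa8  0x78  0x3d  0xf2  0x9f ]

  t0: 3f 02 c7 58 52 9f 3d a8
  t1: 02 c7 58 52 9f 3d a8 3f
  t2: 9f f2 3d 78 a8 8f 3f fe
  t3: fe 3f 8f a8 78 3d f2 9f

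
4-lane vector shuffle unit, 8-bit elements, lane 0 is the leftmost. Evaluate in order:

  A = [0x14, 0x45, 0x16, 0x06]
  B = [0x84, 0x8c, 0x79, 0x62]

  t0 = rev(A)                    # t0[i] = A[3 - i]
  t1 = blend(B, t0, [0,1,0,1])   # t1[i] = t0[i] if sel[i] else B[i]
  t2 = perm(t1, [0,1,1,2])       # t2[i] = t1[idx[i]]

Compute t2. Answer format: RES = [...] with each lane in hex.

  t0: 06 16 45 14
  t1: 84 16 79 14
  t2: 84 16 16 79

RES = [ 0x84  0x16  0x16  0x79 ]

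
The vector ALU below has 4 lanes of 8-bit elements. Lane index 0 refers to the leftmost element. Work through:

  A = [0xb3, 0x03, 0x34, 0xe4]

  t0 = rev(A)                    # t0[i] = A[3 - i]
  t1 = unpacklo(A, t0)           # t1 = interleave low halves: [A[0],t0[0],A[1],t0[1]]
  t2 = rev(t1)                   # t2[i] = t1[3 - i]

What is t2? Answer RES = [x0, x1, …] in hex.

RES = [0x34, 0x03, 0xe4, 0xb3]

t0 = [0xe4, 0x34, 0x03, 0xb3]
t1 = [0xb3, 0xe4, 0x03, 0x34]
t2 = [0x34, 0x03, 0xe4, 0xb3]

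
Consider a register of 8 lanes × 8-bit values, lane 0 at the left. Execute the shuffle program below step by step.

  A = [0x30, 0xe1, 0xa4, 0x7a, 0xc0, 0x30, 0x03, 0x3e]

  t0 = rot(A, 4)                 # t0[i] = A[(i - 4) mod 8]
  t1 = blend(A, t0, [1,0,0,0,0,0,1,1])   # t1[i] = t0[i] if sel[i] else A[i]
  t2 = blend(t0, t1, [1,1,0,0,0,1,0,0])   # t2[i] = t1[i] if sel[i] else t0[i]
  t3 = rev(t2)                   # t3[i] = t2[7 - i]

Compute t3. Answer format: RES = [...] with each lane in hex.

RES = [0x7a, 0xa4, 0x30, 0x30, 0x3e, 0x03, 0xe1, 0xc0]

t0 = [0xc0, 0x30, 0x03, 0x3e, 0x30, 0xe1, 0xa4, 0x7a]
t1 = [0xc0, 0xe1, 0xa4, 0x7a, 0xc0, 0x30, 0xa4, 0x7a]
t2 = [0xc0, 0xe1, 0x03, 0x3e, 0x30, 0x30, 0xa4, 0x7a]
t3 = [0x7a, 0xa4, 0x30, 0x30, 0x3e, 0x03, 0xe1, 0xc0]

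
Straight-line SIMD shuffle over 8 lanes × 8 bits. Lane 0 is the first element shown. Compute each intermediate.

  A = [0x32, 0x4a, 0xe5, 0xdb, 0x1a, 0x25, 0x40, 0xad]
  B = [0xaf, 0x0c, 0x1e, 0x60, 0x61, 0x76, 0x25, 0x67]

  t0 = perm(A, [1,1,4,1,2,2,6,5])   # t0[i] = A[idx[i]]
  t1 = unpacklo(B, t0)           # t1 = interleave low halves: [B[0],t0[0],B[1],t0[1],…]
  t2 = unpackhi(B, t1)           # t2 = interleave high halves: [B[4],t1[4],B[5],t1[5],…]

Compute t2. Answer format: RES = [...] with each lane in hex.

RES = [ 0x61  0x1e  0x76  0x1a  0x25  0x60  0x67  0x4a ]

t0 = [0x4a, 0x4a, 0x1a, 0x4a, 0xe5, 0xe5, 0x40, 0x25]
t1 = [0xaf, 0x4a, 0x0c, 0x4a, 0x1e, 0x1a, 0x60, 0x4a]
t2 = [0x61, 0x1e, 0x76, 0x1a, 0x25, 0x60, 0x67, 0x4a]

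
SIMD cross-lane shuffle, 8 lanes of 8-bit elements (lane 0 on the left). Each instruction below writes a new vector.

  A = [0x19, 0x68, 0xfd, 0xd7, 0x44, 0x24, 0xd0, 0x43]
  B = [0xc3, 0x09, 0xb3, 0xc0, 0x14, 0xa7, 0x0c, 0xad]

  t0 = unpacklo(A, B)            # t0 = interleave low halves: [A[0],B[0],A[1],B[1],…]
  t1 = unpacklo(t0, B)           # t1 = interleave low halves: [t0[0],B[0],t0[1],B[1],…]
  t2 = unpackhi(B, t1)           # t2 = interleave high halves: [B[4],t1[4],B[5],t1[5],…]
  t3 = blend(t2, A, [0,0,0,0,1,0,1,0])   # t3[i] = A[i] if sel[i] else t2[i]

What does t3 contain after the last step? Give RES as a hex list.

RES = [ 0x14  0x68  0xa7  0xb3  0x44  0x09  0xd0  0xc0 ]

→ t0 |19|c3|68|09|fd|b3|d7|c0|
→ t1 |19|c3|c3|09|68|b3|09|c0|
→ t2 |14|68|a7|b3|0c|09|ad|c0|
→ t3 |14|68|a7|b3|44|09|d0|c0|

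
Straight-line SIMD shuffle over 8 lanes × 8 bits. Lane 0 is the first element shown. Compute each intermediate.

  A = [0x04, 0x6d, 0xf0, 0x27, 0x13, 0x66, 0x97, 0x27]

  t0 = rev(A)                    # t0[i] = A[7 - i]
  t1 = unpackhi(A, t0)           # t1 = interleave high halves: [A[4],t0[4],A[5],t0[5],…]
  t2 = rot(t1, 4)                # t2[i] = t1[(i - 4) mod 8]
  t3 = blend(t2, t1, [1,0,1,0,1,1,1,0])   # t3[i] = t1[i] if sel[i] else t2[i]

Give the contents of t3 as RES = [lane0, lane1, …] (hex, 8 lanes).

RES = [ 0x13  0x6d  0x66  0x04  0x97  0x6d  0x27  0xf0 ]

→ t0 |27|97|66|13|27|f0|6d|04|
→ t1 |13|27|66|f0|97|6d|27|04|
→ t2 |97|6d|27|04|13|27|66|f0|
→ t3 |13|6d|66|04|97|6d|27|f0|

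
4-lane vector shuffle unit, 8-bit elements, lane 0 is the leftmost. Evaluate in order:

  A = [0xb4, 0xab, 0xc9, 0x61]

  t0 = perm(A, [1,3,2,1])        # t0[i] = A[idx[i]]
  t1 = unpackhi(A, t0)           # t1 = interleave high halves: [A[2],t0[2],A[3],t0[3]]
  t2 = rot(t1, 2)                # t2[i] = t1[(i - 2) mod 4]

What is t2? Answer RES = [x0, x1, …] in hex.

RES = [ 0x61  0xab  0xc9  0xc9 ]

t0 = [0xab, 0x61, 0xc9, 0xab]
t1 = [0xc9, 0xc9, 0x61, 0xab]
t2 = [0x61, 0xab, 0xc9, 0xc9]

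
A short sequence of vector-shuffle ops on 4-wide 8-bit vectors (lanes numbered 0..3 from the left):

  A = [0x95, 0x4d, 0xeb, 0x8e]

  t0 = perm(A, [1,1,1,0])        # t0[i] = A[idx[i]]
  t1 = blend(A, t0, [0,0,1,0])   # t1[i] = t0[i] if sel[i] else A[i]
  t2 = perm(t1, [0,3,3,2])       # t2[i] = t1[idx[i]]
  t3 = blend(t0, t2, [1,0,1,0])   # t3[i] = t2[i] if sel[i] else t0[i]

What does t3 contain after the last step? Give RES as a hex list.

  t0: 4d 4d 4d 95
  t1: 95 4d 4d 8e
  t2: 95 8e 8e 4d
  t3: 95 4d 8e 95

RES = [0x95, 0x4d, 0x8e, 0x95]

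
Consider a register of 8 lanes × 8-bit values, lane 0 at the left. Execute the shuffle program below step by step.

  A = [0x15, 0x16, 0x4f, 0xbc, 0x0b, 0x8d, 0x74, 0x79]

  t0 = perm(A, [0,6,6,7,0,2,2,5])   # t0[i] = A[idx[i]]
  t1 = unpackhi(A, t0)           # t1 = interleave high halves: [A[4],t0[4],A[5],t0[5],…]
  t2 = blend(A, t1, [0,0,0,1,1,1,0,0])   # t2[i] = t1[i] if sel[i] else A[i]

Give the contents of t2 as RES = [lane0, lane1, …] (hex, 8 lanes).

RES = [0x15, 0x16, 0x4f, 0x4f, 0x74, 0x4f, 0x74, 0x79]

→ t0 |15|74|74|79|15|4f|4f|8d|
→ t1 |0b|15|8d|4f|74|4f|79|8d|
→ t2 |15|16|4f|4f|74|4f|74|79|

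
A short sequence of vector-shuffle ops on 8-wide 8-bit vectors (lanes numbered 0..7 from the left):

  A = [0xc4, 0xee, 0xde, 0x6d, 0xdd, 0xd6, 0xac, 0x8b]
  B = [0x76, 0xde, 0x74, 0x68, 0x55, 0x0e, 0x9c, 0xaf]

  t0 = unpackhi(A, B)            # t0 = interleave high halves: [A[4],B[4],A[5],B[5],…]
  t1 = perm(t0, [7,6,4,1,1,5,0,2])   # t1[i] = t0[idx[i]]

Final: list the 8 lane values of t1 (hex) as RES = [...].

RES = [ 0xaf  0x8b  0xac  0x55  0x55  0x9c  0xdd  0xd6 ]

  t0: dd 55 d6 0e ac 9c 8b af
  t1: af 8b ac 55 55 9c dd d6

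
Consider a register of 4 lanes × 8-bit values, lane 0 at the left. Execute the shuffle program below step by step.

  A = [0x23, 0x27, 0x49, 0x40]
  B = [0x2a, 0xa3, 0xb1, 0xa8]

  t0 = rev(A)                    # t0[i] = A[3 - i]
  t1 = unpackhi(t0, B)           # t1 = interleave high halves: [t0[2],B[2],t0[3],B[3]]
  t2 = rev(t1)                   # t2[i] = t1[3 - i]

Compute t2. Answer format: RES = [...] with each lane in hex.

  t0: 40 49 27 23
  t1: 27 b1 23 a8
  t2: a8 23 b1 27

RES = [ 0xa8  0x23  0xb1  0x27 ]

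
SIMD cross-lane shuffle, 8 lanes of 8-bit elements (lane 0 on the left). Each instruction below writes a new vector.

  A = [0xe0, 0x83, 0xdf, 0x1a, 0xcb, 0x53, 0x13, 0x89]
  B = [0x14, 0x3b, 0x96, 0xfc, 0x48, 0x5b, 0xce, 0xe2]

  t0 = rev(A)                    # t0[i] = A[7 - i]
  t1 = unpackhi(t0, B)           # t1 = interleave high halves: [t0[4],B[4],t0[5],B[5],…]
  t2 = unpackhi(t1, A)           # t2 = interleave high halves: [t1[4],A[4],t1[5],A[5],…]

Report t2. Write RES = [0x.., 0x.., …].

RES = [0x83, 0xcb, 0xce, 0x53, 0xe0, 0x13, 0xe2, 0x89]

  t0: 89 13 53 cb 1a df 83 e0
  t1: 1a 48 df 5b 83 ce e0 e2
  t2: 83 cb ce 53 e0 13 e2 89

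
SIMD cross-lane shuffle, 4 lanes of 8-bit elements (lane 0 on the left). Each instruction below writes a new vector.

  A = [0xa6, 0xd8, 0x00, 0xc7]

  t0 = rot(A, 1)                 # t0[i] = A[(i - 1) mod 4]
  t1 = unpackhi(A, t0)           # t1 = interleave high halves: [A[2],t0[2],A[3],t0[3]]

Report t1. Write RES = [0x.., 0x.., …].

RES = [0x00, 0xd8, 0xc7, 0x00]

→ t0 |c7|a6|d8|00|
→ t1 |00|d8|c7|00|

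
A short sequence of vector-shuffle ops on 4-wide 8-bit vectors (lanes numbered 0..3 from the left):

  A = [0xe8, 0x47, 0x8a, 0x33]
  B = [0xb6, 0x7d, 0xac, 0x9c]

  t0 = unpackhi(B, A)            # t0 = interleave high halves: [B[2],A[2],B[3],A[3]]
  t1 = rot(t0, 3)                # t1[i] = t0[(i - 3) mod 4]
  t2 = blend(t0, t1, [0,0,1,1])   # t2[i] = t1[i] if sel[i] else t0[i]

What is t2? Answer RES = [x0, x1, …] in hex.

RES = [ 0xac  0x8a  0x33  0xac ]

→ t0 |ac|8a|9c|33|
→ t1 |8a|9c|33|ac|
→ t2 |ac|8a|33|ac|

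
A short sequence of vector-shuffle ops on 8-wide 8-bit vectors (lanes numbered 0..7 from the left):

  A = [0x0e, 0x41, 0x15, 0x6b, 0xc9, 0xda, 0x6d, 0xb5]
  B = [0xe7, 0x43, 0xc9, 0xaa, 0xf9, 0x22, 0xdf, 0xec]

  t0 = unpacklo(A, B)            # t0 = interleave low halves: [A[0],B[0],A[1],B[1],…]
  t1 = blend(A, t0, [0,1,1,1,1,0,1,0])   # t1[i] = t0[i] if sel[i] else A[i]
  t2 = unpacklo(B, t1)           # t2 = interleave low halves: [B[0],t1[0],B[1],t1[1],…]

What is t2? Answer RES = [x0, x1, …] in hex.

  t0: 0e e7 41 43 15 c9 6b aa
  t1: 0e e7 41 43 15 da 6b b5
  t2: e7 0e 43 e7 c9 41 aa 43

RES = [ 0xe7  0x0e  0x43  0xe7  0xc9  0x41  0xaa  0x43 ]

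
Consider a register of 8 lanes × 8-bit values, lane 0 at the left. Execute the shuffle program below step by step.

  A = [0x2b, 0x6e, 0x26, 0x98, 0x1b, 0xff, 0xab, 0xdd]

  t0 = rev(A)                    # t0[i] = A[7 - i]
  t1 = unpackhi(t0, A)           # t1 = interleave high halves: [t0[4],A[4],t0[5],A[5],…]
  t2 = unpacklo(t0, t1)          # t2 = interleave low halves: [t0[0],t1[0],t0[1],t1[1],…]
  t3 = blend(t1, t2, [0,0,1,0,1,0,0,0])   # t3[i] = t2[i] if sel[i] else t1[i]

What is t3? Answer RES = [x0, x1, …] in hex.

RES = [ 0x98  0x1b  0xab  0xff  0xff  0xab  0x2b  0xdd ]

t0 = [0xdd, 0xab, 0xff, 0x1b, 0x98, 0x26, 0x6e, 0x2b]
t1 = [0x98, 0x1b, 0x26, 0xff, 0x6e, 0xab, 0x2b, 0xdd]
t2 = [0xdd, 0x98, 0xab, 0x1b, 0xff, 0x26, 0x1b, 0xff]
t3 = [0x98, 0x1b, 0xab, 0xff, 0xff, 0xab, 0x2b, 0xdd]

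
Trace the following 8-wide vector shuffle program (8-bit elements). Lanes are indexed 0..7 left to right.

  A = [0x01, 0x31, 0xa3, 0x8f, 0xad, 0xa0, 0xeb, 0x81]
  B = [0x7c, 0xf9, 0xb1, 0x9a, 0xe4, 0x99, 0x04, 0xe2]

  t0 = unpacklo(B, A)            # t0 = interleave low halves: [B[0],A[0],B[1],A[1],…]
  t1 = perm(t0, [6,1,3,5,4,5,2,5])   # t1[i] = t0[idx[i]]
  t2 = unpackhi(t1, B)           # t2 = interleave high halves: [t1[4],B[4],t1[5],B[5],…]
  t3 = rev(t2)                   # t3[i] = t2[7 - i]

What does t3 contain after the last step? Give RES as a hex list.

  t0: 7c 01 f9 31 b1 a3 9a 8f
  t1: 9a 01 31 a3 b1 a3 f9 a3
  t2: b1 e4 a3 99 f9 04 a3 e2
  t3: e2 a3 04 f9 99 a3 e4 b1

RES = [ 0xe2  0xa3  0x04  0xf9  0x99  0xa3  0xe4  0xb1 ]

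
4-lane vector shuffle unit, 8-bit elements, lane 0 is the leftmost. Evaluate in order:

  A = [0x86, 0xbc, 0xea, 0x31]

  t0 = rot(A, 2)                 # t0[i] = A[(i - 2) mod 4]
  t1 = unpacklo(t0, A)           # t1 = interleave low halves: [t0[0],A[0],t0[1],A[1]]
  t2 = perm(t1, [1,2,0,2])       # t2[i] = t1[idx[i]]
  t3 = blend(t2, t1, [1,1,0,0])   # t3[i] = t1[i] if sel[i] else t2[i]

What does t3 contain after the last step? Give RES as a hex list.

RES = [0xea, 0x86, 0xea, 0x31]

  t0: ea 31 86 bc
  t1: ea 86 31 bc
  t2: 86 31 ea 31
  t3: ea 86 ea 31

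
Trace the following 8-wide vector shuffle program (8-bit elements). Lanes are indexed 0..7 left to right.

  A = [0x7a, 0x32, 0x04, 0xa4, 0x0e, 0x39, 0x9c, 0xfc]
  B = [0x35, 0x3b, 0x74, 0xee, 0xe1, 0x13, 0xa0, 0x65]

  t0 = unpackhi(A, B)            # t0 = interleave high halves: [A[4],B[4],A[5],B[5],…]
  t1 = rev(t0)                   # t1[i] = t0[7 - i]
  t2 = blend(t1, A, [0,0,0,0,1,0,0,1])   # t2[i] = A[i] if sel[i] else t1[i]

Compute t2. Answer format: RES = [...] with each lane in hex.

RES = [ 0x65  0xfc  0xa0  0x9c  0x0e  0x39  0xe1  0xfc ]

t0 = [0x0e, 0xe1, 0x39, 0x13, 0x9c, 0xa0, 0xfc, 0x65]
t1 = [0x65, 0xfc, 0xa0, 0x9c, 0x13, 0x39, 0xe1, 0x0e]
t2 = [0x65, 0xfc, 0xa0, 0x9c, 0x0e, 0x39, 0xe1, 0xfc]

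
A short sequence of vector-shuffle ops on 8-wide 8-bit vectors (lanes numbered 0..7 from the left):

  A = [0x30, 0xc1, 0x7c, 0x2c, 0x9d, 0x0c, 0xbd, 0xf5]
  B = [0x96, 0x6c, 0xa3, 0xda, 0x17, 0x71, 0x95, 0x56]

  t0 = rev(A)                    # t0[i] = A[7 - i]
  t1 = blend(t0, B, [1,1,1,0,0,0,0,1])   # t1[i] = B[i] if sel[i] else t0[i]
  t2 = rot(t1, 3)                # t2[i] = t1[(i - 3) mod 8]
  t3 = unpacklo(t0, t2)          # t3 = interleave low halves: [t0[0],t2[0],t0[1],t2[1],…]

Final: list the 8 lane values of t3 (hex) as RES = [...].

  t0: f5 bd 0c 9d 2c 7c c1 30
  t1: 96 6c a3 9d 2c 7c c1 56
  t2: 7c c1 56 96 6c a3 9d 2c
  t3: f5 7c bd c1 0c 56 9d 96

RES = [ 0xf5  0x7c  0xbd  0xc1  0x0c  0x56  0x9d  0x96 ]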